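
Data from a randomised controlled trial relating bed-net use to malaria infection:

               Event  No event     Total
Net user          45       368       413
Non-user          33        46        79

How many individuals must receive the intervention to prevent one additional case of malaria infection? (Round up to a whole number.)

Risk in treated group = 45/413 = 0.10896; risk in control = 33/79 = 0.41772.
Absolute risk reduction = 0.41772 − 0.10896 = 0.30876
NNT = 1 / ARR = 1 / 0.30876 = 3.239 → round up → 4

4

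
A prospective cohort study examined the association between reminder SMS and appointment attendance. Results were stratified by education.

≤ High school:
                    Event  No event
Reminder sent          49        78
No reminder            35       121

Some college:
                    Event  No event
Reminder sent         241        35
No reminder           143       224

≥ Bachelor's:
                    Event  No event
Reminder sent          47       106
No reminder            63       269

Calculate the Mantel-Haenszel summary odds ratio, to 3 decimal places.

OR_MH = Σ(aᵢdᵢ/nᵢ) / Σ(bᵢcᵢ/nᵢ), where nᵢ is the stratum total.
Stratum 1 (≤ High school): n = 283; a·d/n = 49·121/283 = 20.9505; b·c/n = 78·35/283 = 9.6466
Stratum 2 (Some college): n = 643; a·d/n = 241·224/643 = 83.9565; b·c/n = 35·143/643 = 7.7838
Stratum 3 (≥ Bachelor's): n = 485; a·d/n = 47·269/485 = 26.0680; b·c/n = 106·63/485 = 13.7691
OR_MH = (20.9505 + 83.9565 + 26.0680) / (9.6466 + 7.7838 + 13.7691) = 130.9750 / 31.1995 = 4.19798

4.198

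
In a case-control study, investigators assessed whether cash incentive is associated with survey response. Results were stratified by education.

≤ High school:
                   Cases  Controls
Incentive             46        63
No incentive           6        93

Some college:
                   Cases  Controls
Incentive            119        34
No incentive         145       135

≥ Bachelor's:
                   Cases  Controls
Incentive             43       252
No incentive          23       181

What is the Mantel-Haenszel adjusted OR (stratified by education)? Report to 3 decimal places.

2.952

OR_MH = Σ(aᵢdᵢ/nᵢ) / Σ(bᵢcᵢ/nᵢ), where nᵢ is the stratum total.
Stratum 1 (≤ High school): n = 208; a·d/n = 46·93/208 = 20.5673; b·c/n = 63·6/208 = 1.8173
Stratum 2 (Some college): n = 433; a·d/n = 119·135/433 = 37.1016; b·c/n = 34·145/433 = 11.3857
Stratum 3 (≥ Bachelor's): n = 499; a·d/n = 43·181/499 = 15.5972; b·c/n = 252·23/499 = 11.6152
OR_MH = (20.5673 + 37.1016 + 15.5972) / (1.8173 + 11.3857 + 11.6152) = 73.2661 / 24.8182 = 2.95211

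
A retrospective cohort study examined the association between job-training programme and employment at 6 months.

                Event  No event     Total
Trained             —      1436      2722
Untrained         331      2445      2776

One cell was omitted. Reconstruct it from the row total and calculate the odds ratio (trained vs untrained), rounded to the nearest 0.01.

The missing cell is in the exposed row: 2722 − 1436 = 1286.
So a = 1286, b = 1436, c = 331, d = 2445.
OR = (a·d)/(b·c) = (1286 × 2445) / (1436 × 331) = 3144270 / 475316 = 6.61511

6.62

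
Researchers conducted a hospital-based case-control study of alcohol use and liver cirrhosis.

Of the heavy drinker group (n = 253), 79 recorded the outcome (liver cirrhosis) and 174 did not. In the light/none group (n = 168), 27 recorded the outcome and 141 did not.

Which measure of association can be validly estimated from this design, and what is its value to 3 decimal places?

2.371

From the description: a = 79, b = 174, c = 27, d = 141.
This is a hospital-based case-control study: participants were sampled on outcome status, so risks in the source population cannot be estimated directly — relative risk is not valid here. The odds ratio is the appropriate measure.
OR = (a·d)/(b·c) = (79 × 141) / (174 × 27) = 11139 / 4698 = 2.37101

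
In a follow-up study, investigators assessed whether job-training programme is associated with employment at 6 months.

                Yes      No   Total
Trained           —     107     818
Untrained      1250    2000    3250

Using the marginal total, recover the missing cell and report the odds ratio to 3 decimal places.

The missing cell is in the exposed row: 818 − 107 = 711.
So a = 711, b = 107, c = 1250, d = 2000.
OR = (a·d)/(b·c) = (711 × 2000) / (107 × 1250) = 1422000 / 133750 = 10.63178

10.632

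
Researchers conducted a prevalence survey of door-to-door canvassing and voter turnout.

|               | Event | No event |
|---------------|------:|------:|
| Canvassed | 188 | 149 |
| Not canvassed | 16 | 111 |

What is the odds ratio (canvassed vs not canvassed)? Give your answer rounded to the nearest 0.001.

Cells: a = 188, b = 149, c = 16, d = 111.
OR = (a·d)/(b·c) = (188 × 111) / (149 × 16) = 20868 / 2384 = 8.75336
The odds of voter turnout are about 8.75 times as high in the canvassed group.

8.753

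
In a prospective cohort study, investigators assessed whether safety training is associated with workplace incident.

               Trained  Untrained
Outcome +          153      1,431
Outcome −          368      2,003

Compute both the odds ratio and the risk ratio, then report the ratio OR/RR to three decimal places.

Reading the table with exposure as columns: a = 153 (Trained, case), b = 368 (Trained, non-case), c = 1431 (Untrained, case), d = 2003.
OR = (153·2003)/(368·1431) = 306459/526608 = 0.58195
Risk in exposed = 153/521 = 0.29367; risk in unexposed = 1431/3434 = 0.41672; RR = 0.70472
OR/RR = 0.58195 / 0.70472 = 0.82579
The outcome is not rare, so the OR lies further from 1 than the RR.

0.826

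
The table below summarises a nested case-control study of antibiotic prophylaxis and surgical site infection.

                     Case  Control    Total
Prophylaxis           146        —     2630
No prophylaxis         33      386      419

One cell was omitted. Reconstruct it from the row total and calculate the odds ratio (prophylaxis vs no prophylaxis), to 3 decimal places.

0.688

The missing cell is in the exposed row: 2630 − 146 = 2484.
So a = 146, b = 2484, c = 33, d = 386.
OR = (a·d)/(b·c) = (146 × 386) / (2484 × 33) = 56356 / 81972 = 0.68750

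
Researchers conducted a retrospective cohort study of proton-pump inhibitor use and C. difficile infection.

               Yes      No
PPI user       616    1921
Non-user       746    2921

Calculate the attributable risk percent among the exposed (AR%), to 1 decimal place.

Cells: a = 616, b = 1921, c = 746, d = 2921.
Risk in exposed = 616/2537 = 0.24281; risk in unexposed = 746/3667 = 0.20344.
RR = 0.24281/0.20344 = 1.19353
AR% = (RR − 1)/RR × 100 = (1.19353 − 1)/1.19353 × 100 = 16.2147%

16.2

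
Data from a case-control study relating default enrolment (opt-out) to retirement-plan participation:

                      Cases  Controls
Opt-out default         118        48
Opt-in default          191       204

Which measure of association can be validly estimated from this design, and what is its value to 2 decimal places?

2.63

Cells: a = 118, b = 48, c = 191, d = 204.
This is a case-control study: participants were sampled on outcome status, so risks in the source population cannot be estimated directly — relative risk is not valid here. The odds ratio is the appropriate measure.
OR = (a·d)/(b·c) = (118 × 204) / (48 × 191) = 24072 / 9168 = 2.62565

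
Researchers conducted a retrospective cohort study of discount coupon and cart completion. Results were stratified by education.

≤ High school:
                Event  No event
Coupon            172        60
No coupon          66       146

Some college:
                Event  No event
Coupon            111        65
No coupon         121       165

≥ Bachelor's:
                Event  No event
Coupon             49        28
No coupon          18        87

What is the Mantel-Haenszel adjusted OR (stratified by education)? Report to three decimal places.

4.166

OR_MH = Σ(aᵢdᵢ/nᵢ) / Σ(bᵢcᵢ/nᵢ), where nᵢ is the stratum total.
Stratum 1 (≤ High school): n = 444; a·d/n = 172·146/444 = 56.5586; b·c/n = 60·66/444 = 8.9189
Stratum 2 (Some college): n = 462; a·d/n = 111·165/462 = 39.6429; b·c/n = 65·121/462 = 17.0238
Stratum 3 (≥ Bachelor's): n = 182; a·d/n = 49·87/182 = 23.4231; b·c/n = 28·18/182 = 2.7692
OR_MH = (56.5586 + 39.6429 + 23.4231) / (8.9189 + 17.0238 + 2.7692) = 119.6245 / 28.7120 = 4.16636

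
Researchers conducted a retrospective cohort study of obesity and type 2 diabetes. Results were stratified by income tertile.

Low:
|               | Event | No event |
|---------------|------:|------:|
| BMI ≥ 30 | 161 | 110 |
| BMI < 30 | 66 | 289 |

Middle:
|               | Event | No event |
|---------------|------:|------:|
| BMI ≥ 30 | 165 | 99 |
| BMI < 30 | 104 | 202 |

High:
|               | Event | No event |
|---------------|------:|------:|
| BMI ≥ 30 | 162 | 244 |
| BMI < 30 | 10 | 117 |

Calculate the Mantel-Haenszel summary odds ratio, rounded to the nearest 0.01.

OR_MH = Σ(aᵢdᵢ/nᵢ) / Σ(bᵢcᵢ/nᵢ), where nᵢ is the stratum total.
Stratum 1 (Low): n = 626; a·d/n = 161·289/626 = 74.3275; b·c/n = 110·66/626 = 11.5974
Stratum 2 (Middle): n = 570; a·d/n = 165·202/570 = 58.4737; b·c/n = 99·104/570 = 18.0632
Stratum 3 (High): n = 533; a·d/n = 162·117/533 = 35.5610; b·c/n = 244·10/533 = 4.5779
OR_MH = (74.3275 + 58.4737 + 35.5610) / (11.5974 + 18.0632 + 4.5779) = 168.3621 / 34.2385 = 4.91734

4.92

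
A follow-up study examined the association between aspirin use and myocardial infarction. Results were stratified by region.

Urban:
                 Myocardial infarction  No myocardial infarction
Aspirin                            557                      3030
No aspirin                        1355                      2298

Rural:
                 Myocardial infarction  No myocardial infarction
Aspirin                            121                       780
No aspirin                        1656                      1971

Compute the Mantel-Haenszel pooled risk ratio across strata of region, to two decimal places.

0.38

RR_MH = Σ(aᵢ·n₀ᵢ/nᵢ) / Σ(cᵢ·n₁ᵢ/nᵢ), with n₁ᵢ = aᵢ+bᵢ (exposed), n₀ᵢ = cᵢ+dᵢ (unexposed), nᵢ = n₁ᵢ+n₀ᵢ.
Stratum 1 (Urban): n₁ = 3587, n₀ = 3653, n = 7240; a·n₀/n = 557·3653/7240 = 281.0388; c·n₁/n = 1355·3587/7240 = 671.3239
Stratum 2 (Rural): n₁ = 901, n₀ = 3627, n = 4528; a·n₀/n = 121·3627/4528 = 96.9229; c·n₁/n = 1656·901/4528 = 329.5177
RR_MH = (281.0388 + 96.9229) / (671.3239 + 329.5177) = 377.9617 / 1000.8416 = 0.37764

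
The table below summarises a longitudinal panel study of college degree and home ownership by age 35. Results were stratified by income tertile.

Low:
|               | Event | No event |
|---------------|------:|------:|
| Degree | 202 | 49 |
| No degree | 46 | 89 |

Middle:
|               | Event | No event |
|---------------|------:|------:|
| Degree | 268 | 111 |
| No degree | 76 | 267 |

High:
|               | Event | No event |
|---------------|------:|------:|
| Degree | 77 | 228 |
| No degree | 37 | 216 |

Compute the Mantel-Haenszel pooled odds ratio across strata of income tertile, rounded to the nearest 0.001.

OR_MH = Σ(aᵢdᵢ/nᵢ) / Σ(bᵢcᵢ/nᵢ), where nᵢ is the stratum total.
Stratum 1 (Low): n = 386; a·d/n = 202·89/386 = 46.5751; b·c/n = 49·46/386 = 5.8394
Stratum 2 (Middle): n = 722; a·d/n = 268·267/722 = 99.1080; b·c/n = 111·76/722 = 11.6842
Stratum 3 (High): n = 558; a·d/n = 77·216/558 = 29.8065; b·c/n = 228·37/558 = 15.1183
OR_MH = (46.5751 + 99.1080 + 29.8065) / (5.8394 + 11.6842 + 15.1183) = 175.4896 / 32.6419 = 5.37621

5.376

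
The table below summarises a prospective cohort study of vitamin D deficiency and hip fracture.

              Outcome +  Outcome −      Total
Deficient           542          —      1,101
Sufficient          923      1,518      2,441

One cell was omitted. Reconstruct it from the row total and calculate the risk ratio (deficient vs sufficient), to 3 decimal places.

The missing cell is in the exposed row: 1101 − 542 = 559.
So a = 542, b = 559, c = 923, d = 1518.
RR = [a/(a+b)] / [c/(c+d)] = (542/1101) / (923/2441) = 0.49228/0.37812 = 1.30190

1.302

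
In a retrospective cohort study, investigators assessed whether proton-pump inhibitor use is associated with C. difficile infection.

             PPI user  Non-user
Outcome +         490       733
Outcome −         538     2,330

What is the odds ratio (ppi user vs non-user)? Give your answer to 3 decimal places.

2.895

Reading the table with exposure as columns: a = 490 (PPI user, case), b = 538 (PPI user, non-case), c = 733 (Non-user, case), d = 2330.
OR = (a·d)/(b·c) = (490 × 2330) / (538 × 733) = 1141700 / 394354 = 2.89511
The odds of C. difficile infection are about 2.90 times as high in the ppi user group.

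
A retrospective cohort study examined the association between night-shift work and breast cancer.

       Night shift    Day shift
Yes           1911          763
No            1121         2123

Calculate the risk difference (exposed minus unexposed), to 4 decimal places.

0.3659

Reading the table with exposure as columns: a = 1911 (Night shift, case), b = 1121 (Night shift, non-case), c = 763 (Day shift, case), d = 2123.
Risk in exposed = 1911/3032 = 0.630277; risk in unexposed = 763/2886 = 0.264380.
Risk difference = 0.630277 − 0.264380 = 0.365897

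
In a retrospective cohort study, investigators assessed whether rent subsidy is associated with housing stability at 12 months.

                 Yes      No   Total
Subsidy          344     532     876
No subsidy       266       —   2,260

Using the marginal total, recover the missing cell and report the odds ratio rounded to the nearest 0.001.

4.847

The missing cell is in the unexposed row: 2260 − 266 = 1994.
So a = 344, b = 532, c = 266, d = 1994.
OR = (a·d)/(b·c) = (344 × 1994) / (532 × 266) = 685936 / 141512 = 4.84719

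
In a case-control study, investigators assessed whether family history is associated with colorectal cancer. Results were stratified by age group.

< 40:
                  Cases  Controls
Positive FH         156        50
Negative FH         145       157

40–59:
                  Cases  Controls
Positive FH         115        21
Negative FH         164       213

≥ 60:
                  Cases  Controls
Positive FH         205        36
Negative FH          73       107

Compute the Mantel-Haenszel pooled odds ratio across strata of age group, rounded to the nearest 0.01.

5.44

OR_MH = Σ(aᵢdᵢ/nᵢ) / Σ(bᵢcᵢ/nᵢ), where nᵢ is the stratum total.
Stratum 1 (< 40): n = 508; a·d/n = 156·157/508 = 48.2126; b·c/n = 50·145/508 = 14.2717
Stratum 2 (40–59): n = 513; a·d/n = 115·213/513 = 47.7485; b·c/n = 21·164/513 = 6.7135
Stratum 3 (≥ 60): n = 421; a·d/n = 205·107/421 = 52.1021; b·c/n = 36·73/421 = 6.2423
OR_MH = (48.2126 + 47.7485 + 52.1021) / (14.2717 + 6.7135 + 6.2423) = 148.0633 / 27.2274 = 5.43803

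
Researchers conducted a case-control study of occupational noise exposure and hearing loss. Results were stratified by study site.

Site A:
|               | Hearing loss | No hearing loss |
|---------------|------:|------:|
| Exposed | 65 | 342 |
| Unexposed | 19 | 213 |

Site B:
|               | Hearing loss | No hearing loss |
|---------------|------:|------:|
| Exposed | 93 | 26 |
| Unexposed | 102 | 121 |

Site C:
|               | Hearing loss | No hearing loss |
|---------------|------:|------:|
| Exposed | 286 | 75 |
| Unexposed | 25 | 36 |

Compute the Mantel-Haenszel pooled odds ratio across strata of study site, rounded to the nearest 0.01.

3.53

OR_MH = Σ(aᵢdᵢ/nᵢ) / Σ(bᵢcᵢ/nᵢ), where nᵢ is the stratum total.
Stratum 1 (Site A): n = 639; a·d/n = 65·213/639 = 21.6667; b·c/n = 342·19/639 = 10.1690
Stratum 2 (Site B): n = 342; a·d/n = 93·121/342 = 32.9035; b·c/n = 26·102/342 = 7.7544
Stratum 3 (Site C): n = 422; a·d/n = 286·36/422 = 24.3981; b·c/n = 75·25/422 = 4.4431
OR_MH = (21.6667 + 32.9035 + 24.3981) / (10.1690 + 7.7544 + 4.4431) = 78.9683 / 22.3665 = 3.53065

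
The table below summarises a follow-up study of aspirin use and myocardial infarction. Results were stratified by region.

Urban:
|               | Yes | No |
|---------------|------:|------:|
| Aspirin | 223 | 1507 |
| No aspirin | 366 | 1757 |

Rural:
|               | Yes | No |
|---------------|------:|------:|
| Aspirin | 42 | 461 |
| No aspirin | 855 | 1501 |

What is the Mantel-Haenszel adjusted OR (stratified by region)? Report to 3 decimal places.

OR_MH = Σ(aᵢdᵢ/nᵢ) / Σ(bᵢcᵢ/nᵢ), where nᵢ is the stratum total.
Stratum 1 (Urban): n = 3853; a·d/n = 223·1757/3853 = 101.6899; b·c/n = 1507·366/3853 = 143.1513
Stratum 2 (Rural): n = 2859; a·d/n = 42·1501/2859 = 22.0504; b·c/n = 461·855/2859 = 137.8646
OR_MH = (101.6899 + 22.0504) / (143.1513 + 137.8646) = 123.7402 / 281.0159 = 0.44033

0.440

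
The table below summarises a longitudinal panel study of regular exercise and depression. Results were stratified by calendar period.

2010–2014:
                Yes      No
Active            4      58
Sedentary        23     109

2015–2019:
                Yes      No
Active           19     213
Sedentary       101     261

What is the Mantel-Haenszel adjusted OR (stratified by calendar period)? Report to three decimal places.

OR_MH = Σ(aᵢdᵢ/nᵢ) / Σ(bᵢcᵢ/nᵢ), where nᵢ is the stratum total.
Stratum 1 (2010–2014): n = 194; a·d/n = 4·109/194 = 2.2474; b·c/n = 58·23/194 = 6.8763
Stratum 2 (2015–2019): n = 594; a·d/n = 19·261/594 = 8.3485; b·c/n = 213·101/594 = 36.2172
OR_MH = (2.2474 + 8.3485) / (6.8763 + 36.2172) = 10.5959 / 43.0935 = 0.24588

0.246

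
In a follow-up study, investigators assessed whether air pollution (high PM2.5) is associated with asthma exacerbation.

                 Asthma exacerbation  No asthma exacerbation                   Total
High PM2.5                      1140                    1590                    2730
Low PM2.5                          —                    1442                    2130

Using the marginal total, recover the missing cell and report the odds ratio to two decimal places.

1.50

The missing cell is in the unexposed row: 2130 − 1442 = 688.
So a = 1140, b = 1590, c = 688, d = 1442.
OR = (a·d)/(b·c) = (1140 × 1442) / (1590 × 688) = 1643880 / 1093920 = 1.50274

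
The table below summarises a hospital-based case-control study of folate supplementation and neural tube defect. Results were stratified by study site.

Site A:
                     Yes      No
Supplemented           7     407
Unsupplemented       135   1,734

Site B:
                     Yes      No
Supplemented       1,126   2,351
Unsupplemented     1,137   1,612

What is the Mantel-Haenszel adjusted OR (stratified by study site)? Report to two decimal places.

0.65

OR_MH = Σ(aᵢdᵢ/nᵢ) / Σ(bᵢcᵢ/nᵢ), where nᵢ is the stratum total.
Stratum 1 (Site A): n = 2283; a·d/n = 7·1734/2283 = 5.3167; b·c/n = 407·135/2283 = 24.0670
Stratum 2 (Site B): n = 6226; a·d/n = 1126·1612/6226 = 291.5374; b·c/n = 2351·1137/6226 = 429.3426
OR_MH = (5.3167 + 291.5374) / (24.0670 + 429.3426) = 296.8541 / 453.4096 = 0.65472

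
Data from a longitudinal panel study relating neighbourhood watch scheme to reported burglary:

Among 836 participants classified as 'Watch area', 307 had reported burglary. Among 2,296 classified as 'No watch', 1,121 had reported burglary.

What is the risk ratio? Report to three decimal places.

From the description: a = 307, b = 529, c = 1121, d = 1175.
Risk in exposed = 307/836 = 0.36722; risk in unexposed = 1121/2296 = 0.48824.
RR = 0.36722 / 0.48824 = 0.75214
The risk is 25% lower among the exposed than among the unexposed.

0.752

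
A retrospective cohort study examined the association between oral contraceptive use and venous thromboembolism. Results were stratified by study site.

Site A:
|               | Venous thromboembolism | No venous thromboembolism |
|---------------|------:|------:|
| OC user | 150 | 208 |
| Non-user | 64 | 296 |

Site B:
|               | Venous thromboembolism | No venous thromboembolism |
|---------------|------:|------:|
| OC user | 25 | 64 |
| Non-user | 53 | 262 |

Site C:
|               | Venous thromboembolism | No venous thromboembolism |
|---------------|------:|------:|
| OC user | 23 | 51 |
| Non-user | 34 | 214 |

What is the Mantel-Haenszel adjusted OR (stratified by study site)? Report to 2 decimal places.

2.89

OR_MH = Σ(aᵢdᵢ/nᵢ) / Σ(bᵢcᵢ/nᵢ), where nᵢ is the stratum total.
Stratum 1 (Site A): n = 718; a·d/n = 150·296/718 = 61.8384; b·c/n = 208·64/718 = 18.5404
Stratum 2 (Site B): n = 404; a·d/n = 25·262/404 = 16.2129; b·c/n = 64·53/404 = 8.3960
Stratum 3 (Site C): n = 322; a·d/n = 23·214/322 = 15.2857; b·c/n = 51·34/322 = 5.3851
OR_MH = (61.8384 + 16.2129 + 15.2857) / (18.5404 + 8.3960 + 5.3851) = 93.3370 / 32.3215 = 2.88777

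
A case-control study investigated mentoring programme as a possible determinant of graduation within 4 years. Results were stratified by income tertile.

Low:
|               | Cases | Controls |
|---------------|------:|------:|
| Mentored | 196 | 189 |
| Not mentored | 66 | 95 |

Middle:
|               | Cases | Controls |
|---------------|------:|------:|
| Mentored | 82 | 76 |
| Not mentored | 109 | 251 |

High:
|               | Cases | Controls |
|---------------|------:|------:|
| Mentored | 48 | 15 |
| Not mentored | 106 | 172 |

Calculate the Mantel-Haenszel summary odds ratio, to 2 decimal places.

2.25

OR_MH = Σ(aᵢdᵢ/nᵢ) / Σ(bᵢcᵢ/nᵢ), where nᵢ is the stratum total.
Stratum 1 (Low): n = 546; a·d/n = 196·95/546 = 34.1026; b·c/n = 189·66/546 = 22.8462
Stratum 2 (Middle): n = 518; a·d/n = 82·251/518 = 39.7336; b·c/n = 76·109/518 = 15.9923
Stratum 3 (High): n = 341; a·d/n = 48·172/341 = 24.2111; b·c/n = 15·106/341 = 4.6628
OR_MH = (34.1026 + 39.7336 + 24.2111) / (22.8462 + 15.9923 + 4.6628) = 98.0473 / 43.5012 = 2.25390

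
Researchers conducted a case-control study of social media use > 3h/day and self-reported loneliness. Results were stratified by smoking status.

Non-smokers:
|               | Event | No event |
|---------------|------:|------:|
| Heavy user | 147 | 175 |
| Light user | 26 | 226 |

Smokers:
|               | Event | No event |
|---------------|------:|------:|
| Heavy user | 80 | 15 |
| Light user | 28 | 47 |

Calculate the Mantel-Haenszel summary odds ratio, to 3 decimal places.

7.694

OR_MH = Σ(aᵢdᵢ/nᵢ) / Σ(bᵢcᵢ/nᵢ), where nᵢ is the stratum total.
Stratum 1 (Non-smokers): n = 574; a·d/n = 147·226/574 = 57.8780; b·c/n = 175·26/574 = 7.9268
Stratum 2 (Smokers): n = 170; a·d/n = 80·47/170 = 22.1176; b·c/n = 15·28/170 = 2.4706
OR_MH = (57.8780 + 22.1176) / (7.9268 + 2.4706) = 79.9957 / 10.3974 = 7.69380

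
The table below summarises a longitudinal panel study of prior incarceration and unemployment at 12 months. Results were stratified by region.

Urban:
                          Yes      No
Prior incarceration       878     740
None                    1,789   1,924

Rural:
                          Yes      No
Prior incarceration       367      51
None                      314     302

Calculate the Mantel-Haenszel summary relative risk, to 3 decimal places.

1.239

RR_MH = Σ(aᵢ·n₀ᵢ/nᵢ) / Σ(cᵢ·n₁ᵢ/nᵢ), with n₁ᵢ = aᵢ+bᵢ (exposed), n₀ᵢ = cᵢ+dᵢ (unexposed), nᵢ = n₁ᵢ+n₀ᵢ.
Stratum 1 (Urban): n₁ = 1618, n₀ = 3713, n = 5331; a·n₀/n = 878·3713/5331 = 611.5202; c·n₁/n = 1789·1618/5331 = 542.9754
Stratum 2 (Rural): n₁ = 418, n₀ = 616, n = 1034; a·n₀/n = 367·616/1034 = 218.6383; c·n₁/n = 314·418/1034 = 126.9362
RR_MH = (611.5202 + 218.6383) / (542.9754 + 126.9362) = 830.1585 / 669.9116 = 1.23921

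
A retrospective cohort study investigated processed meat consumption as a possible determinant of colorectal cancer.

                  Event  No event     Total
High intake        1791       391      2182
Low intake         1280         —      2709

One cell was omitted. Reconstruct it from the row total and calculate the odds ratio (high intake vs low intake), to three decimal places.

5.114

The missing cell is in the unexposed row: 2709 − 1280 = 1429.
So a = 1791, b = 391, c = 1280, d = 1429.
OR = (a·d)/(b·c) = (1791 × 1429) / (391 × 1280) = 2559339 / 500480 = 5.11377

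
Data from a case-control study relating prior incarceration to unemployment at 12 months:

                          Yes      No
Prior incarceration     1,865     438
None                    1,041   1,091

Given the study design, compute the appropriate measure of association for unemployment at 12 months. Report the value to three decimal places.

4.463

Cells: a = 1865, b = 438, c = 1041, d = 1091.
This is a case-control study: participants were sampled on outcome status, so risks in the source population cannot be estimated directly — relative risk is not valid here. The odds ratio is the appropriate measure.
OR = (a·d)/(b·c) = (1865 × 1091) / (438 × 1041) = 2034715 / 455958 = 4.46251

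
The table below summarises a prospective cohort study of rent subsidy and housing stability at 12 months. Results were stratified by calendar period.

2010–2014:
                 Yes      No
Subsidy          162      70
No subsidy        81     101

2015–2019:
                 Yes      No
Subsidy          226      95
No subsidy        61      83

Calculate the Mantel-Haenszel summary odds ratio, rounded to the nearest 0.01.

OR_MH = Σ(aᵢdᵢ/nᵢ) / Σ(bᵢcᵢ/nᵢ), where nᵢ is the stratum total.
Stratum 1 (2010–2014): n = 414; a·d/n = 162·101/414 = 39.5217; b·c/n = 70·81/414 = 13.6957
Stratum 2 (2015–2019): n = 465; a·d/n = 226·83/465 = 40.3398; b·c/n = 95·61/465 = 12.4624
OR_MH = (39.5217 + 40.3398) / (13.6957 + 12.4624) = 79.8615 / 26.1580 = 3.05304

3.05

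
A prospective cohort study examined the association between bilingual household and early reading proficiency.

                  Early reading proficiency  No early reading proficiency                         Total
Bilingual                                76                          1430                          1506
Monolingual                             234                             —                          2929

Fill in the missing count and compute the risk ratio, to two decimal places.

0.63

The missing cell is in the unexposed row: 2929 − 234 = 2695.
So a = 76, b = 1430, c = 234, d = 2695.
RR = [a/(a+b)] / [c/(c+d)] = (76/1506) / (234/2929) = 0.05046/0.07989 = 0.63167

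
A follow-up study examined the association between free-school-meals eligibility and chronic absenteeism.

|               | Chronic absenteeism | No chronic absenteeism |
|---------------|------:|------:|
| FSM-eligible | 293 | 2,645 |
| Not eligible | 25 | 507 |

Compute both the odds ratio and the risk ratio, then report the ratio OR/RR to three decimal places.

Cells: a = 293, b = 2645, c = 25, d = 507.
OR = (293·507)/(2645·25) = 148551/66125 = 2.24652
Risk in exposed = 293/2938 = 0.09973; risk in unexposed = 25/532 = 0.04699; RR = 2.12221
OR/RR = 2.24652 / 2.12221 = 1.05858
The outcome is rare in both groups, so OR ≈ RR (ratio near 1).

1.059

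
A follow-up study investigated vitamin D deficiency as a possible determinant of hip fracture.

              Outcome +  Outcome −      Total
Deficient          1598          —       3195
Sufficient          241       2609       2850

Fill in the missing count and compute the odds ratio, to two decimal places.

10.83

The missing cell is in the exposed row: 3195 − 1598 = 1597.
So a = 1598, b = 1597, c = 241, d = 2609.
OR = (a·d)/(b·c) = (1598 × 2609) / (1597 × 241) = 4169182 / 384877 = 10.83250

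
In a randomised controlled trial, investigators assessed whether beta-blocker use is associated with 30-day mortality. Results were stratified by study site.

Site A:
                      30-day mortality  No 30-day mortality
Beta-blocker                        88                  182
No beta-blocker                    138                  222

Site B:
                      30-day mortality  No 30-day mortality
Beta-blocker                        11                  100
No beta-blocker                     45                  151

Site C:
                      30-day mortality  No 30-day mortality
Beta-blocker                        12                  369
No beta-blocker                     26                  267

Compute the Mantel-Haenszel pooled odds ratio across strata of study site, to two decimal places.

0.60

OR_MH = Σ(aᵢdᵢ/nᵢ) / Σ(bᵢcᵢ/nᵢ), where nᵢ is the stratum total.
Stratum 1 (Site A): n = 630; a·d/n = 88·222/630 = 31.0095; b·c/n = 182·138/630 = 39.8667
Stratum 2 (Site B): n = 307; a·d/n = 11·151/307 = 5.4104; b·c/n = 100·45/307 = 14.6580
Stratum 3 (Site C): n = 674; a·d/n = 12·267/674 = 4.7537; b·c/n = 369·26/674 = 14.2344
OR_MH = (31.0095 + 5.4104 + 4.7537) / (39.8667 + 14.6580 + 14.2344) = 41.1737 / 68.7591 = 0.59881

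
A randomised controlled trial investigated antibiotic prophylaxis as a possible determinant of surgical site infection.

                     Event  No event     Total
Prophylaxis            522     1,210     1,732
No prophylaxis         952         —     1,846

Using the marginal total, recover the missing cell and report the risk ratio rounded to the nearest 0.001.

The missing cell is in the unexposed row: 1846 − 952 = 894.
So a = 522, b = 1210, c = 952, d = 894.
RR = [a/(a+b)] / [c/(c+d)] = (522/1732) / (952/1846) = 0.30139/0.51571 = 0.58441

0.584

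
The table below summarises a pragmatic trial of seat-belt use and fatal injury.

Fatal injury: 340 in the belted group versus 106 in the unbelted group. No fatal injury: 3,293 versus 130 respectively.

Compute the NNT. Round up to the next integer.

3

Risk in treated group = 340/3633 = 0.09359; risk in control = 106/236 = 0.44915.
Absolute risk reduction = 0.44915 − 0.09359 = 0.35557
NNT = 1 / ARR = 1 / 0.35557 = 2.812 → round up → 3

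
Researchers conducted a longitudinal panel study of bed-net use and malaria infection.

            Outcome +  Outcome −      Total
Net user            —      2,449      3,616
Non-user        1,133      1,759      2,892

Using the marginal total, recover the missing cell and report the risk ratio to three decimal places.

0.824

The missing cell is in the exposed row: 3616 − 2449 = 1167.
So a = 1167, b = 2449, c = 1133, d = 1759.
RR = [a/(a+b)] / [c/(c+d)] = (1167/3616) / (1133/2892) = 0.32273/0.39177 = 0.82378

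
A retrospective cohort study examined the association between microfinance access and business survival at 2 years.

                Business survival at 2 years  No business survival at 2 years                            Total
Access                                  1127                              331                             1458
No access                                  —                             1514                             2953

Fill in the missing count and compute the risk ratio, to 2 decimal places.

1.59

The missing cell is in the unexposed row: 2953 − 1514 = 1439.
So a = 1127, b = 331, c = 1439, d = 1514.
RR = [a/(a+b)] / [c/(c+d)] = (1127/1458) / (1439/2953) = 0.77298/0.48730 = 1.58624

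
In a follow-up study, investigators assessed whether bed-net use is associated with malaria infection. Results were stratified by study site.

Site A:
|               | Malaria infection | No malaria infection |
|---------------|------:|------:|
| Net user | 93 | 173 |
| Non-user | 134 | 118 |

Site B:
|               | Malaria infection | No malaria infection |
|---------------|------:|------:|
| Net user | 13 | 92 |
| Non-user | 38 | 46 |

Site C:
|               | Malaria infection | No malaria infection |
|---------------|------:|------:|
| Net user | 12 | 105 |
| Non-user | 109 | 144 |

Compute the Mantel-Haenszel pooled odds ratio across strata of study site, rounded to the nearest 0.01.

0.31

OR_MH = Σ(aᵢdᵢ/nᵢ) / Σ(bᵢcᵢ/nᵢ), where nᵢ is the stratum total.
Stratum 1 (Site A): n = 518; a·d/n = 93·118/518 = 21.1853; b·c/n = 173·134/518 = 44.7529
Stratum 2 (Site B): n = 189; a·d/n = 13·46/189 = 3.1640; b·c/n = 92·38/189 = 18.4974
Stratum 3 (Site C): n = 370; a·d/n = 12·144/370 = 4.6703; b·c/n = 105·109/370 = 30.9324
OR_MH = (21.1853 + 3.1640 + 4.6703) / (44.7529 + 18.4974 + 30.9324) = 29.0196 / 94.1827 = 0.30812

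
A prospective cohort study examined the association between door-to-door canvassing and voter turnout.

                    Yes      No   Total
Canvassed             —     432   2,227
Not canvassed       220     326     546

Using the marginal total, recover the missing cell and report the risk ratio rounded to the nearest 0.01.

The missing cell is in the exposed row: 2227 − 432 = 1795.
So a = 1795, b = 432, c = 220, d = 326.
RR = [a/(a+b)] / [c/(c+d)] = (1795/2227) / (220/546) = 0.80602/0.40293 = 2.00039

2.00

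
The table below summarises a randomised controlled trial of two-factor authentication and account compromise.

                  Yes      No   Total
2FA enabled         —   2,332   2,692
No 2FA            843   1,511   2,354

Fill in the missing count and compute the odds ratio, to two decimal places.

0.28

The missing cell is in the exposed row: 2692 − 2332 = 360.
So a = 360, b = 2332, c = 843, d = 1511.
OR = (a·d)/(b·c) = (360 × 1511) / (2332 × 843) = 543960 / 1965876 = 0.27670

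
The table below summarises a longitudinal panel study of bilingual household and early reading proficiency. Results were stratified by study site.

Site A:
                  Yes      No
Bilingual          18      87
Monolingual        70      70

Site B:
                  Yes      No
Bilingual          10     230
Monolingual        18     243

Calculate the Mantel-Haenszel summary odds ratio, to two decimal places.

OR_MH = Σ(aᵢdᵢ/nᵢ) / Σ(bᵢcᵢ/nᵢ), where nᵢ is the stratum total.
Stratum 1 (Site A): n = 245; a·d/n = 18·70/245 = 5.1429; b·c/n = 87·70/245 = 24.8571
Stratum 2 (Site B): n = 501; a·d/n = 10·243/501 = 4.8503; b·c/n = 230·18/501 = 8.2635
OR_MH = (5.1429 + 4.8503) / (24.8571 + 8.2635) = 9.9932 / 33.1206 = 0.30172

0.30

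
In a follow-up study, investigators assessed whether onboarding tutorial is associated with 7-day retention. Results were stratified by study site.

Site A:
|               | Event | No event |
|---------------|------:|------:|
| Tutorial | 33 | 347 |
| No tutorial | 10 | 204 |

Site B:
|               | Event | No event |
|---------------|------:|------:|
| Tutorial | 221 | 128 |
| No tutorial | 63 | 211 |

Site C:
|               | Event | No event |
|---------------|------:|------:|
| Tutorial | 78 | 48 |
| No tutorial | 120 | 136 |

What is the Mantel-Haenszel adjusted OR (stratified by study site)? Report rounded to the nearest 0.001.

3.365

OR_MH = Σ(aᵢdᵢ/nᵢ) / Σ(bᵢcᵢ/nᵢ), where nᵢ is the stratum total.
Stratum 1 (Site A): n = 594; a·d/n = 33·204/594 = 11.3333; b·c/n = 347·10/594 = 5.8418
Stratum 2 (Site B): n = 623; a·d/n = 221·211/623 = 74.8491; b·c/n = 128·63/623 = 12.9438
Stratum 3 (Site C): n = 382; a·d/n = 78·136/382 = 27.7696; b·c/n = 48·120/382 = 15.0785
OR_MH = (11.3333 + 74.8491 + 27.7696) / (5.8418 + 12.9438 + 15.0785) = 113.9521 / 33.8641 = 3.36498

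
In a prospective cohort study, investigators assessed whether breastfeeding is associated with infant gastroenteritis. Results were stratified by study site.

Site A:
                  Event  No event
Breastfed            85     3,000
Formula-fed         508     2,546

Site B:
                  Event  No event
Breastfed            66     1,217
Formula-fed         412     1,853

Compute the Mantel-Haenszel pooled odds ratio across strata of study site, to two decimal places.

OR_MH = Σ(aᵢdᵢ/nᵢ) / Σ(bᵢcᵢ/nᵢ), where nᵢ is the stratum total.
Stratum 1 (Site A): n = 6139; a·d/n = 85·2546/6139 = 35.2517; b·c/n = 3000·508/6139 = 248.2489
Stratum 2 (Site B): n = 3548; a·d/n = 66·1853/3548 = 34.4696; b·c/n = 1217·412/3548 = 141.3202
OR_MH = (35.2517 + 34.4696) / (248.2489 + 141.3202) = 69.7212 / 389.5691 = 0.17897

0.18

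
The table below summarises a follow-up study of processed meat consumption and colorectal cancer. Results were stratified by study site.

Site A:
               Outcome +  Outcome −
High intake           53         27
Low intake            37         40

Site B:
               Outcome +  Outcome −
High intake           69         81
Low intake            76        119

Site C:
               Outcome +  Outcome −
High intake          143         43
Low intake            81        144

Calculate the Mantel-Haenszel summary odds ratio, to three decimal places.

OR_MH = Σ(aᵢdᵢ/nᵢ) / Σ(bᵢcᵢ/nᵢ), where nᵢ is the stratum total.
Stratum 1 (Site A): n = 157; a·d/n = 53·40/157 = 13.5032; b·c/n = 27·37/157 = 6.3631
Stratum 2 (Site B): n = 345; a·d/n = 69·119/345 = 23.8000; b·c/n = 81·76/345 = 17.8435
Stratum 3 (Site C): n = 411; a·d/n = 143·144/411 = 50.1022; b·c/n = 43·81/411 = 8.4745
OR_MH = (13.5032 + 23.8000 + 50.1022) / (6.3631 + 17.8435 + 8.4745) = 87.4054 / 32.6810 = 2.67450

2.675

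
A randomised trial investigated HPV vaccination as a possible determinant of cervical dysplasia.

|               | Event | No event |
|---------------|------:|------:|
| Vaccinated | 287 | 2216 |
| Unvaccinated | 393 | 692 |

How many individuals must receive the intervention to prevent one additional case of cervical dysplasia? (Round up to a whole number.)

5

Risk in treated group = 287/2503 = 0.11466; risk in control = 393/1085 = 0.36221.
Absolute risk reduction = 0.36221 − 0.11466 = 0.24755
NNT = 1 / ARR = 1 / 0.24755 = 4.040 → round up → 5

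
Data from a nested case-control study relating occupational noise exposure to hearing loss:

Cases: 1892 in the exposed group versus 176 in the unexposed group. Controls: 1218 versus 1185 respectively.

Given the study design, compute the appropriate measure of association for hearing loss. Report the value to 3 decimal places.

10.459

From the description: a = 1892, b = 1218, c = 176, d = 1185.
This is a nested case-control study: participants were sampled on outcome status, so risks in the source population cannot be estimated directly — relative risk is not valid here. The odds ratio is the appropriate measure.
OR = (a·d)/(b·c) = (1892 × 1185) / (1218 × 176) = 2242020 / 214368 = 10.45874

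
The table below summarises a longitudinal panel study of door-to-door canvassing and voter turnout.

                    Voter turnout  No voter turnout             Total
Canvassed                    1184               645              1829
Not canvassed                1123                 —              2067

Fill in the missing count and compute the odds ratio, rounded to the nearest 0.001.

The missing cell is in the unexposed row: 2067 − 1123 = 944.
So a = 1184, b = 645, c = 1123, d = 944.
OR = (a·d)/(b·c) = (1184 × 944) / (645 × 1123) = 1117696 / 724335 = 1.54307

1.543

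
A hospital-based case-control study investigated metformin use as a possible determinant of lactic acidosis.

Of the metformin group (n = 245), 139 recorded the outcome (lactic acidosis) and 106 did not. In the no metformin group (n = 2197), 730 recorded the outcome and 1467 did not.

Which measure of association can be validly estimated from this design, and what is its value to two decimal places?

From the description: a = 139, b = 106, c = 730, d = 1467.
This is a hospital-based case-control study: participants were sampled on outcome status, so risks in the source population cannot be estimated directly — relative risk is not valid here. The odds ratio is the appropriate measure.
OR = (a·d)/(b·c) = (139 × 1467) / (106 × 730) = 203913 / 77380 = 2.63522

2.64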